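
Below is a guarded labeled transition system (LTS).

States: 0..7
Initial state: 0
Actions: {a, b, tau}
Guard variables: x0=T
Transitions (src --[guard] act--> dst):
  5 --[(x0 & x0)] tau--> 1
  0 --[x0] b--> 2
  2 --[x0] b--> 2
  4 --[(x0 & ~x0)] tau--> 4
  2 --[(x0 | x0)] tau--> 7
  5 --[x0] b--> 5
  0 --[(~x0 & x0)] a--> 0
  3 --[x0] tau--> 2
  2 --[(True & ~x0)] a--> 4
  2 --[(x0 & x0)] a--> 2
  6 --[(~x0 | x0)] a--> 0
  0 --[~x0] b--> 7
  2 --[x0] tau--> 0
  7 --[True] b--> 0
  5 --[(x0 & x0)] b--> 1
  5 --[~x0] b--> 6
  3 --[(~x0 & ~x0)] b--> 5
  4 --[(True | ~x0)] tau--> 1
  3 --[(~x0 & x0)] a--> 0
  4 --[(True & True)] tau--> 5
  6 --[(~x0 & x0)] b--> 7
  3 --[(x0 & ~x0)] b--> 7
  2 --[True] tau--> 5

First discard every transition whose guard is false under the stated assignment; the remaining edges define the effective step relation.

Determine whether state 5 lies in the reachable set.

Answer: REACHABLE

Trace:
14 transition(s) survive guard evaluation.
Layer 0: {0}
Layer 1: {2}  cumulative {0,2}
Layer 2: {5,7}  cumulative {0,2,5,7}
Layer 3: {1}  cumulative {0,1,2,5,7}
R = {0,1,2,5,7}
witness 5: b·tau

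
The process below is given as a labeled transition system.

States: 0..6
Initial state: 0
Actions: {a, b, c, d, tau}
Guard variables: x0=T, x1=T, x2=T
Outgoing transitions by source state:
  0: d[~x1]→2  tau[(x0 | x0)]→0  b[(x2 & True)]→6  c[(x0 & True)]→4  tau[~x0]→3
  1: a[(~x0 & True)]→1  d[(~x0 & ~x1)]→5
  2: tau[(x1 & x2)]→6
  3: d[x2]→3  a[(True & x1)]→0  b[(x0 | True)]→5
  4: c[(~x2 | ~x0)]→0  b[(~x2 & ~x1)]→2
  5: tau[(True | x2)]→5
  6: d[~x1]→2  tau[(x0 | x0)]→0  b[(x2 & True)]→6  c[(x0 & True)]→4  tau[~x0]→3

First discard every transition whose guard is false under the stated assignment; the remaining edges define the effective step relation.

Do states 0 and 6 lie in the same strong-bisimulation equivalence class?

Answer: BISIMILAR

Working:
Bisimulation quotient by refinement:
  P[0] = {{0,1,2,3,4,5,6}}
  P[1] = {{0,6},{1,4},{2,5},{3}}
  P[2] = {{0,6},{1,4},{2},{3},{5}}
5 equivalence class(es) (converged in 3)
class of 0: {0,6}; class of 6: {0,6}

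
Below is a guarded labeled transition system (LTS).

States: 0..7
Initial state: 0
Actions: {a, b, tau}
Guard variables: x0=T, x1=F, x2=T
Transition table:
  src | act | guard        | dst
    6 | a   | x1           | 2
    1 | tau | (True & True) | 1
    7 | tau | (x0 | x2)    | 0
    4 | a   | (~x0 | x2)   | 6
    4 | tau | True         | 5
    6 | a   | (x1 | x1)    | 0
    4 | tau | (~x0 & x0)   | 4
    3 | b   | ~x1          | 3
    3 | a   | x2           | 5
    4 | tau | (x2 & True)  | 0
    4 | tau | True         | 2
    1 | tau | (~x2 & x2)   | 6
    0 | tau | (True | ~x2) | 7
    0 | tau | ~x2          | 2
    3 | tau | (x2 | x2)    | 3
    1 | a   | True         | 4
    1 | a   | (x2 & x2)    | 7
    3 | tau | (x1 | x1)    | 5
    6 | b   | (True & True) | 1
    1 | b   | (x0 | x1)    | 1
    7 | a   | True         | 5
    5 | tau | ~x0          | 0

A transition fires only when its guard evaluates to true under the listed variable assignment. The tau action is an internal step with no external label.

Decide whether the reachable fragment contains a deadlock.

Reach set: {0,5,7}
  0: tau→7  [1 out]
  5: ∅  [STUCK]
  7: a→5  tau→0  [2 out]
witness 5: tau·a

Answer: DEADLOCK at state 5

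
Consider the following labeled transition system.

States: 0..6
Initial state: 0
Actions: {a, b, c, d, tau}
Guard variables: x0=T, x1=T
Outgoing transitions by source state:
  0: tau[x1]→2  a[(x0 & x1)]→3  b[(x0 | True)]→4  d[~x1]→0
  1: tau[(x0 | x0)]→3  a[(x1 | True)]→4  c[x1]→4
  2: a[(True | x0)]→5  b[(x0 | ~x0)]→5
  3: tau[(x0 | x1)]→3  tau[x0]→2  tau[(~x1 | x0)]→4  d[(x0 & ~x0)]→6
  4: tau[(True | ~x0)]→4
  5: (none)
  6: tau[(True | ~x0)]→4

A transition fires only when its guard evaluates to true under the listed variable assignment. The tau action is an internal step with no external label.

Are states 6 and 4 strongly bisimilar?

Refine partition for ~:
  P[0] = {{0,1,2,3,4,5,6}}
  P[1] = {{0},{1},{2},{3,4,6},{5}}
  P[2] = {{0},{1},{2},{3},{4,6},{5}}
Fixed point at round 3; 6 class(es).
[6]={4,6}  [4]={4,6}

Answer: BISIMILAR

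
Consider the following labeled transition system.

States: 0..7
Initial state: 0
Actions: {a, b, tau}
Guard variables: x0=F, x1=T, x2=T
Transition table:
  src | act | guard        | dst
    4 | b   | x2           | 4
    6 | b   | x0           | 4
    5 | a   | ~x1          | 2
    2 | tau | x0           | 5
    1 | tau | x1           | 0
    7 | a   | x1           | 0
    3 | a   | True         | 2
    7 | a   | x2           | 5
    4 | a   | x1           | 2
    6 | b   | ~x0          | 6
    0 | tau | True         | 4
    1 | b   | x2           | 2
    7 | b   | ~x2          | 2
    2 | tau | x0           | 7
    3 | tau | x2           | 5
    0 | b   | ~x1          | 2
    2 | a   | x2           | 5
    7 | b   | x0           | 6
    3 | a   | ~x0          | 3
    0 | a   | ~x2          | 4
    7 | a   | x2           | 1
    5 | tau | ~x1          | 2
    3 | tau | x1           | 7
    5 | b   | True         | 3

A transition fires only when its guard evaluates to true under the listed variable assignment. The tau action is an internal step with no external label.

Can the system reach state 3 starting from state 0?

Answer: REACHABLE

Analysis:
Guard filter leaves 15 enabled edge(s).
depth 0: {0}
depth 1: {4}  cumulative {0,4}
depth 2: {2}  cumulative {0,2,4}
depth 3: {5}  cumulative {0,2,4,5}
depth 4: {3}  cumulative {0,2,3,4,5}
depth 5: {7}  cumulative {0,2,3,4,5,7}
depth 6: {1}  cumulative {0,1,2,3,4,5,7}
Reach set: {0,1,2,3,4,5,7}
trace reaching 3: tau·a·a·b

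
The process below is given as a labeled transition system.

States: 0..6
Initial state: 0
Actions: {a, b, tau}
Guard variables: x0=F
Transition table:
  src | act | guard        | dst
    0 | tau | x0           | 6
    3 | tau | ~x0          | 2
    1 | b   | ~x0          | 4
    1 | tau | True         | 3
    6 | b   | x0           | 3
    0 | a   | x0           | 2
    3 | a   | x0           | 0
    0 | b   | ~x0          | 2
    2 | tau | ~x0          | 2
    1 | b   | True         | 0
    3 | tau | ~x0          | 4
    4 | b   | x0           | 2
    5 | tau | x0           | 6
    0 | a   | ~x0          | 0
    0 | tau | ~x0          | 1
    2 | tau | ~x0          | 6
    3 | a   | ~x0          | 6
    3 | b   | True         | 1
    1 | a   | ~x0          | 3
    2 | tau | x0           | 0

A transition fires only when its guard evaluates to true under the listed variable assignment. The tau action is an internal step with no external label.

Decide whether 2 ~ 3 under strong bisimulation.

Bisimulation quotient by refinement:
  π0 = {{0,1,2,3,4,5,6}}
  π1 = {{0,1,3},{2},{4,5,6}}
  π2 = {{0},{1},{2},{3},{4,5,6}}
Fixed point at round 3; 5 class(es).
[2]={2}  [3]={3}

Answer: NOT BISIMILAR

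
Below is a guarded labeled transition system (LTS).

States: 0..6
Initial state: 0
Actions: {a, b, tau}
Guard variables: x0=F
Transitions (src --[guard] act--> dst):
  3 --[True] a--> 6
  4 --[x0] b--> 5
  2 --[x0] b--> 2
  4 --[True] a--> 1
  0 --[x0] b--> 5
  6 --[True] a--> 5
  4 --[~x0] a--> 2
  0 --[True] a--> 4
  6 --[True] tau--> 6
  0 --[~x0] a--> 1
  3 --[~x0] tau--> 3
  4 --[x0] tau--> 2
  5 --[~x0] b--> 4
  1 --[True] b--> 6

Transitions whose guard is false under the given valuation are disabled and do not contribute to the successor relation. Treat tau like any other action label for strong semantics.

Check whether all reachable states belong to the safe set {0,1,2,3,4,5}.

Inv-set: {0,1,2,3,4,5}
R = {0,1,2,4,5,6}
  0: ✓
  1: ✓
  2: ✓
  4: ✓
  5: ✓
  6: outside
witness against invariant: a·b → 6

Answer: INVARIANT VIOLATED at state 6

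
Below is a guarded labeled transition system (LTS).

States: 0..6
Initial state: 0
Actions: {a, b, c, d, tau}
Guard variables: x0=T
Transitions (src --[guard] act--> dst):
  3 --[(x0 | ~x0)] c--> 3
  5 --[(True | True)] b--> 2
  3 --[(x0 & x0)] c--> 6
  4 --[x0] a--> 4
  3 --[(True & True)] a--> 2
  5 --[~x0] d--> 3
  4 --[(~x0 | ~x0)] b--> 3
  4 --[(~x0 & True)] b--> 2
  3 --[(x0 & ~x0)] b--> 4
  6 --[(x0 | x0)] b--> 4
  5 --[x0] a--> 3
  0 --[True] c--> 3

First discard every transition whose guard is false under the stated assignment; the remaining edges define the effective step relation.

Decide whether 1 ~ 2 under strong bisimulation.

Refine partition for ~:
  P[0] = {{0,1,2,3,4,5,6}}
  P[1] = {{0},{1,2},{3},{4},{5},{6}}
6 equivalence class(es) (converged in 2)
[1]={1,2}  [2]={1,2}

Answer: BISIMILAR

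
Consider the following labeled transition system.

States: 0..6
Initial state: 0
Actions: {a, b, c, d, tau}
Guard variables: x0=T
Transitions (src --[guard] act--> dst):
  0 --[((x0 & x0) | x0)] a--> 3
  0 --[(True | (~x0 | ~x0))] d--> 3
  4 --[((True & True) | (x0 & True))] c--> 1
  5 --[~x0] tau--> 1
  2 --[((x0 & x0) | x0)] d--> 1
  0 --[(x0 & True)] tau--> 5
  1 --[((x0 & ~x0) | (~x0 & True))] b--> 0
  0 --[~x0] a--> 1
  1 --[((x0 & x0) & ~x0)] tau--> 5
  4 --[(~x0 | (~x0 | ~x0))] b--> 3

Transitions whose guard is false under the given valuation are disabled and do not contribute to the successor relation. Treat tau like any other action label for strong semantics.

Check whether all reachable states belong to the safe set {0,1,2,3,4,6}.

Allowed set {0,1,2,3,4,6}
R = {0,3,5}
  0: ✓
  3: ✓
  5: ✗ unsafe
witness against invariant: tau → 5

Answer: INVARIANT VIOLATED at state 5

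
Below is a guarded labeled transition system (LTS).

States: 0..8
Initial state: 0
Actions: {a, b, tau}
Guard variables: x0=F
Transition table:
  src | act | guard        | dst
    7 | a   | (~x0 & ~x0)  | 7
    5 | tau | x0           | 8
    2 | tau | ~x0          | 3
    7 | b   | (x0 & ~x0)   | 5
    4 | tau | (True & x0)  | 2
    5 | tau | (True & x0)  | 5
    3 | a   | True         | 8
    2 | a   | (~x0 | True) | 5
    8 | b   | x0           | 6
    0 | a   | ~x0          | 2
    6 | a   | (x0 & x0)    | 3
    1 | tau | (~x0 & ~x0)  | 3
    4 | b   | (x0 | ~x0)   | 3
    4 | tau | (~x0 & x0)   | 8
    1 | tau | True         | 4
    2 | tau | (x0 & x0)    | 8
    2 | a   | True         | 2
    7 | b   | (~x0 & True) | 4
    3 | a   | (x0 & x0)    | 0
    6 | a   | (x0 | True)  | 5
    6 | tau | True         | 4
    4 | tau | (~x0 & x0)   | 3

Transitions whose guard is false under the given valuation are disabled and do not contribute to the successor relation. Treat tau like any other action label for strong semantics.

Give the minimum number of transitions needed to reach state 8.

Answer: 3

Trace:
Layered search for 8:
  depth 0: {0}
  depth 1: {2}
  depth 2: {3,5}
  depth 3: {8}
8 enters at depth 3; path a·tau·a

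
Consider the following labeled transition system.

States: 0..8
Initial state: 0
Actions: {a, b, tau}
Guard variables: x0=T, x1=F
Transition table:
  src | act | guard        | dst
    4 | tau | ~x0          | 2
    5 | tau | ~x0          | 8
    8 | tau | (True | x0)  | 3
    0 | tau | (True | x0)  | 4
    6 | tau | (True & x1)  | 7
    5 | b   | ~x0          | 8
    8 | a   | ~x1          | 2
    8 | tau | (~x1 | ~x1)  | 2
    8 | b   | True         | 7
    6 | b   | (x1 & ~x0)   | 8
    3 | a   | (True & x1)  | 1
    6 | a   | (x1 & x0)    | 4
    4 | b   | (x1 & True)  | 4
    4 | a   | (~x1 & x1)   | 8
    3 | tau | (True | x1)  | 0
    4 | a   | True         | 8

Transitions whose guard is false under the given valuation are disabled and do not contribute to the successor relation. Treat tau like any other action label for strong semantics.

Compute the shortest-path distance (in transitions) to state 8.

Breadth-first toward 8:
  Layer 0: {0}
  Layer 1: {4}
  Layer 2: {8}
depth(8)=2, e.g. tau·a

Answer: 2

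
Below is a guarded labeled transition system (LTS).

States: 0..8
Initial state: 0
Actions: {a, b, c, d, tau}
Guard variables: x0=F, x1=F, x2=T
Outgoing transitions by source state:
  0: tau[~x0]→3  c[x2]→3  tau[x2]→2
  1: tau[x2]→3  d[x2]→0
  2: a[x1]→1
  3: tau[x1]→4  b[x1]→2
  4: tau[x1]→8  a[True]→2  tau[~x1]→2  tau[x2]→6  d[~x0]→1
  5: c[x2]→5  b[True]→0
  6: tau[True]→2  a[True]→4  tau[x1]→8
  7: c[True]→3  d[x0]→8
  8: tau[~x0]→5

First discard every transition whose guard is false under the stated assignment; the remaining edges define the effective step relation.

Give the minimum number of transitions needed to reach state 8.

Answer: UNREACHABLE

Trace:
Layered search for 8:
  L0 = {0}
  L1 = {2,3}
8 never appears.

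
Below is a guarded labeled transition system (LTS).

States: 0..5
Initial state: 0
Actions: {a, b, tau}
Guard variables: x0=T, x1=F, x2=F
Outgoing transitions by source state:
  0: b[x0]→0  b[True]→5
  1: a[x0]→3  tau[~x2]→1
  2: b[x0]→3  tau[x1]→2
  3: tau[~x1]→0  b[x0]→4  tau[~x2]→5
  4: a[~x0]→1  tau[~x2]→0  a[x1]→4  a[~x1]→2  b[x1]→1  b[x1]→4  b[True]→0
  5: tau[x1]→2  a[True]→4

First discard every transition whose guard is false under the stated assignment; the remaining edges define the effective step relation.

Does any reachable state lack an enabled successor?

Answer: DEADLOCK-FREE

Analysis:
Reach set: {0,2,3,4,5}
  0: b→0  b→5  [2 out]
  2: b→3  [1 out]
  3: b→4  tau→0  tau→5  [3 out]
  4: a→2  b→0  tau→0  [3 out]
  5: a→4  [1 out]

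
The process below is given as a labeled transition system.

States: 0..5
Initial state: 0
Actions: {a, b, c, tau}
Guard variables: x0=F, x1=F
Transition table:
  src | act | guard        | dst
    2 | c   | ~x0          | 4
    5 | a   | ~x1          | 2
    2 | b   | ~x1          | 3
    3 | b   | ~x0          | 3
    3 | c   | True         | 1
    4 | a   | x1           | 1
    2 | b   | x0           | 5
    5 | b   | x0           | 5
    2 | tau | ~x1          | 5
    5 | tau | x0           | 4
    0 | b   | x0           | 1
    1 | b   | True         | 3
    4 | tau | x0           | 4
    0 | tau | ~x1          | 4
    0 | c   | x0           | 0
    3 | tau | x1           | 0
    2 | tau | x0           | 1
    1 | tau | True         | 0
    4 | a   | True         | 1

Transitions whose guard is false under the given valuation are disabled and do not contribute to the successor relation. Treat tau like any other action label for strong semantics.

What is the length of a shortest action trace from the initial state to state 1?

BFS to 1:
  depth 0: {0}
  depth 1: {4}
  depth 2: {1}
depth(1)=2, e.g. tau·a

Answer: 2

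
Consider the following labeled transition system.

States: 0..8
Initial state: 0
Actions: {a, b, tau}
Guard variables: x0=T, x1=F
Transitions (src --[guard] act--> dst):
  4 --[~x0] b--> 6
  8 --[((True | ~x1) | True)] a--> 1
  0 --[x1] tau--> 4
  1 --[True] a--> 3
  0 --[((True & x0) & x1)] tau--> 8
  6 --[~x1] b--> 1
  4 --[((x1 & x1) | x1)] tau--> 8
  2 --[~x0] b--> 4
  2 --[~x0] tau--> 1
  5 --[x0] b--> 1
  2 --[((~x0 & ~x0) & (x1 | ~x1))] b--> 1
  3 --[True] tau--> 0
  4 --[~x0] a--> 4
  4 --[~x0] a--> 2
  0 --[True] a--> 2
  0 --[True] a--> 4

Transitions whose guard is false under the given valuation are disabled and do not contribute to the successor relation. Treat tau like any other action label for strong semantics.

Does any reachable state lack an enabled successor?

R = {0,2,4}
  0: a→2  a→4  [deg 2]
  2: ∅  [deadlock]
  4: ∅  [deadlock]
witness 2: a

Answer: DEADLOCK at state 2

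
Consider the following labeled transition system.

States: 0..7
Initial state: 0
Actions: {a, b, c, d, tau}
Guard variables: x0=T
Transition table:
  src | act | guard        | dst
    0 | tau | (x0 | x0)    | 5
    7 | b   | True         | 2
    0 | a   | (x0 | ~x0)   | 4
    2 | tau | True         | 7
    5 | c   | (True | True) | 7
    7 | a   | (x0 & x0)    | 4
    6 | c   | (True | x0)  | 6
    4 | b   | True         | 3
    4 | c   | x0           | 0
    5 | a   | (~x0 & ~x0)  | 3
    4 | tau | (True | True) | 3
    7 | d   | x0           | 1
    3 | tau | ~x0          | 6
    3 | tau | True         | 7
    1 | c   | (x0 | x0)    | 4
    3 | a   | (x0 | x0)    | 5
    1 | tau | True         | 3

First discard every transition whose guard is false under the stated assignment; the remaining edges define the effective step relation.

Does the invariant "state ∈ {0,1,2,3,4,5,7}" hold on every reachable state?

Answer: INVARIANT HOLDS

Analysis:
Inv-set: {0,1,2,3,4,5,7}
Reach set: {0,1,2,3,4,5,7}
  0: ✓
  1: ✓
  2: ✓
  3: ✓
  4: ✓
  5: ✓
  7: ✓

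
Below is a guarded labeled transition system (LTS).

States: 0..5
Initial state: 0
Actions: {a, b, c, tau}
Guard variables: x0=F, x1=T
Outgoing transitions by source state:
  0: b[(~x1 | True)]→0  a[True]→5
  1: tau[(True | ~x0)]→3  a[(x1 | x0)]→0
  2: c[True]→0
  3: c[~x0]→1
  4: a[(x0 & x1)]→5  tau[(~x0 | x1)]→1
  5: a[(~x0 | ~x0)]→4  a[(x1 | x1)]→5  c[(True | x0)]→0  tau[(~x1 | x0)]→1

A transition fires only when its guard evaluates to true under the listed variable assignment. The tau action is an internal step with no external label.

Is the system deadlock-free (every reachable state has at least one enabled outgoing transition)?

Reachable = {0,1,3,4,5}
  0: a→5  b→0  [deg 2]
  1: a→0  tau→3  [deg 2]
  3: c→1  [deg 1]
  4: tau→1  [deg 1]
  5: a→4  a→5  c→0  [deg 3]

Answer: DEADLOCK-FREE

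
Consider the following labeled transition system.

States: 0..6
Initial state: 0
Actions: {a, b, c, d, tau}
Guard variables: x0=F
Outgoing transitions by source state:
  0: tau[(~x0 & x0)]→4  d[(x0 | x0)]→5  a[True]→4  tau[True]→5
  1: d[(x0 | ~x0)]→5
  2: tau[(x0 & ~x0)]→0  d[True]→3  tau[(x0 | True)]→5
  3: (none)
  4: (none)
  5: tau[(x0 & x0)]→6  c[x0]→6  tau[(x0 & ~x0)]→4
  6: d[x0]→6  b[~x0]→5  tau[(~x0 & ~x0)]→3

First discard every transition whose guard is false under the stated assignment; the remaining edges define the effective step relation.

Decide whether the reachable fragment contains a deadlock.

Reach set: {0,4,5}
  0: a→4  tau→5  [2 out]
  4: ∅  [no exit]
  5: ∅  [no exit]
trace reaching 4: a

Answer: DEADLOCK at state 4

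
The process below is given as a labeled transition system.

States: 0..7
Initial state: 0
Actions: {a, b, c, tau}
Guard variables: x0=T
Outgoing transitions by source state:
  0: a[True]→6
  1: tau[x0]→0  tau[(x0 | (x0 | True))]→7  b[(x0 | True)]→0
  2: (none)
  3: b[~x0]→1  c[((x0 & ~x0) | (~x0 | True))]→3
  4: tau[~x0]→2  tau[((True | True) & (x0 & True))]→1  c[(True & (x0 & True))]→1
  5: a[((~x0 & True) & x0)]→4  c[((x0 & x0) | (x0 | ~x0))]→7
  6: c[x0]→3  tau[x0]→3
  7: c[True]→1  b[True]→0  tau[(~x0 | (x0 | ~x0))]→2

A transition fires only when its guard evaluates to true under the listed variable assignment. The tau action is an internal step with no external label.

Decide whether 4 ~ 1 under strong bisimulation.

Refine partition for ~:
  P[0] = {{0,1,2,3,4,5,6,7}}
  P[1] = {{0},{1},{2},{3,5},{4,6},{7}}
  P[2] = {{0},{1},{2},{3},{4},{5},{6},{7}}
Fixed point at round 3; 8 class(es).
4∈{4}, 1∈{1}

Answer: NOT BISIMILAR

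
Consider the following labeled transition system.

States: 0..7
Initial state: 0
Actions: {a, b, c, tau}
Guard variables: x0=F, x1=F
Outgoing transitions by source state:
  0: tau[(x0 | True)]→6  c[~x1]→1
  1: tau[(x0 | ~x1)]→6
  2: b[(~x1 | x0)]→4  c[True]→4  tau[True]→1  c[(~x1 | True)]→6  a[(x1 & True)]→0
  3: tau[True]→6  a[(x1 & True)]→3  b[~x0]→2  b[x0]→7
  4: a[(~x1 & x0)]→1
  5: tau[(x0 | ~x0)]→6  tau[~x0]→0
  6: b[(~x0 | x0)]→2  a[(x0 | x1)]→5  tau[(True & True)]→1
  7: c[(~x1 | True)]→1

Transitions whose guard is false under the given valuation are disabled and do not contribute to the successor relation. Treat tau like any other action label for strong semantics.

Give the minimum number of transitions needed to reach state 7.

BFS to 7:
  depth 0: {0}
  depth 1: {1,6}
  depth 2: {2}
  depth 3: {4}
7 never appears.

Answer: UNREACHABLE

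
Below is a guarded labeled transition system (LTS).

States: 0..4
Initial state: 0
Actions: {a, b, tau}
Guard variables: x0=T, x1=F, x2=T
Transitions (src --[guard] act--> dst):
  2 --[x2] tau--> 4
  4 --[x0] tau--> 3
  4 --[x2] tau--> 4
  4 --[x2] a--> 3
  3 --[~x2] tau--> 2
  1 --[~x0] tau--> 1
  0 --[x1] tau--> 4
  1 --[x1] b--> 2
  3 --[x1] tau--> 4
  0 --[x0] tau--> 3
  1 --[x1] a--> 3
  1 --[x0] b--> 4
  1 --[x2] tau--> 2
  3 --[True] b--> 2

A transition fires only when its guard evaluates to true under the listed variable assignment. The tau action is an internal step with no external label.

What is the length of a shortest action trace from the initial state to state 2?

Answer: 2

Trace:
Layered search for 2:
  L0 = {0}
  L1 = {3}
  L2 = {2}
first hit 2 at d=2 via tau·b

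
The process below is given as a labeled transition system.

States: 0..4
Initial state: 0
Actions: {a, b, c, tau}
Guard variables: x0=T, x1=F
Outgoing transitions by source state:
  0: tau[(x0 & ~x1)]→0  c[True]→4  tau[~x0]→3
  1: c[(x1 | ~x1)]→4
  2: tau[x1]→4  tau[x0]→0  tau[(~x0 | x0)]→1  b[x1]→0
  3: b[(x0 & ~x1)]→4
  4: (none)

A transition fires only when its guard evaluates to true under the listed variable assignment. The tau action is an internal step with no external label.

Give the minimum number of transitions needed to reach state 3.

Breadth-first toward 3:
  L0 = {0}
  L1 = {4}
3 never appears.

Answer: UNREACHABLE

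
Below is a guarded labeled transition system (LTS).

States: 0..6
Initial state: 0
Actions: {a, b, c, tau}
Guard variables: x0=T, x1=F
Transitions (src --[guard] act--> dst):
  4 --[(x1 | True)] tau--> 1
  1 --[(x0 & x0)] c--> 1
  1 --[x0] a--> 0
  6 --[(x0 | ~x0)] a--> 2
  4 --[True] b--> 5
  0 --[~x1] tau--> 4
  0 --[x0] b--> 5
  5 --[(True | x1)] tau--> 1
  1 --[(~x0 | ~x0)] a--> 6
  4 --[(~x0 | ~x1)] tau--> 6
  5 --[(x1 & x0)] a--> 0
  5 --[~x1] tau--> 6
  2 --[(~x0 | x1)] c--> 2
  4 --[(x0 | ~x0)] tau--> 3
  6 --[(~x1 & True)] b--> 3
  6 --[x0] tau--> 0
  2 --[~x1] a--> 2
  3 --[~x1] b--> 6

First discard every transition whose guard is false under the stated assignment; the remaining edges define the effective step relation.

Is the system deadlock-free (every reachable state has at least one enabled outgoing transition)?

Answer: DEADLOCK-FREE

Analysis:
Reach set: {0,1,2,3,4,5,6}
  0: b→5  tau→4  [2 out]
  1: a→0  c→1  [2 out]
  2: a→2  [1 out]
  3: b→6  [1 out]
  4: b→5  tau→1  tau→3  tau→6  [4 out]
  5: tau→1  tau→6  [2 out]
  6: a→2  b→3  tau→0  [3 out]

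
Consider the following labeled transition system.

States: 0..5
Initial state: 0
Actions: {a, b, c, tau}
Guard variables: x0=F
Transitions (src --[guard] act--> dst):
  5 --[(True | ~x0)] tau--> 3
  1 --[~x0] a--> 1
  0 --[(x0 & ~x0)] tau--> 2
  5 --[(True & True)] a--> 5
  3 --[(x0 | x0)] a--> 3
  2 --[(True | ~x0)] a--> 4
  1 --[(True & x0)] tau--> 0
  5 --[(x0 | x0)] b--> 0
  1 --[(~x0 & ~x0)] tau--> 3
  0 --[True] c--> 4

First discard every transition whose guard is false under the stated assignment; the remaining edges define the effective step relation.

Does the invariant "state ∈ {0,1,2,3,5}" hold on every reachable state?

Answer: INVARIANT VIOLATED at state 4

Working:
Allowed set {0,1,2,3,5}
Reach set: {0,4}
  0: ✓
  4: ✗ unsafe
witness against invariant: c → 4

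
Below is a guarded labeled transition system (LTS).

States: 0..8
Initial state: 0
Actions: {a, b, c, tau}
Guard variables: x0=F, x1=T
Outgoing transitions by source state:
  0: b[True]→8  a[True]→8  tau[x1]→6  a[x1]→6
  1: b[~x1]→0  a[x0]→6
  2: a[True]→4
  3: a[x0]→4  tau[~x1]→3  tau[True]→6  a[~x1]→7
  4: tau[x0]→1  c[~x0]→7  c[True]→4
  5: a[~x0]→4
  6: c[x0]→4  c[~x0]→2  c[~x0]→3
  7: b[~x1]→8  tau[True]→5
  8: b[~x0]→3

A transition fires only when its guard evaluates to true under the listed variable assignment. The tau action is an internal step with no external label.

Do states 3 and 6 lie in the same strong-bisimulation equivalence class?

Answer: NOT BISIMILAR

Trace:
Bisimulation quotient by refinement:
  π0 = {{0,1,2,3,4,5,6,7,8}}
  π1 = {{0},{1},{2,5},{3,7},{4,6},{8}}
  π2 = {{0},{1},{2,5},{3},{4},{6},{7},{8}}
stable after 3 split(s): 8 block(s)
[3]={3}  [6]={6}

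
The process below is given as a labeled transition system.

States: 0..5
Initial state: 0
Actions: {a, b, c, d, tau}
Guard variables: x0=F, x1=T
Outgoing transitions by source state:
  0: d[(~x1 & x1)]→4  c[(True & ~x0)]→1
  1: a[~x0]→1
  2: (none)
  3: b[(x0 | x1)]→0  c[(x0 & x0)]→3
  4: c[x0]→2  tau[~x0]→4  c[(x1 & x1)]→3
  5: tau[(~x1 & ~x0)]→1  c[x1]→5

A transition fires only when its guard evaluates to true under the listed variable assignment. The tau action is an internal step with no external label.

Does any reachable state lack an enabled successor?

Reachable = {0,1}
  0: c→1  [deg 1]
  1: a→1  [deg 1]

Answer: DEADLOCK-FREE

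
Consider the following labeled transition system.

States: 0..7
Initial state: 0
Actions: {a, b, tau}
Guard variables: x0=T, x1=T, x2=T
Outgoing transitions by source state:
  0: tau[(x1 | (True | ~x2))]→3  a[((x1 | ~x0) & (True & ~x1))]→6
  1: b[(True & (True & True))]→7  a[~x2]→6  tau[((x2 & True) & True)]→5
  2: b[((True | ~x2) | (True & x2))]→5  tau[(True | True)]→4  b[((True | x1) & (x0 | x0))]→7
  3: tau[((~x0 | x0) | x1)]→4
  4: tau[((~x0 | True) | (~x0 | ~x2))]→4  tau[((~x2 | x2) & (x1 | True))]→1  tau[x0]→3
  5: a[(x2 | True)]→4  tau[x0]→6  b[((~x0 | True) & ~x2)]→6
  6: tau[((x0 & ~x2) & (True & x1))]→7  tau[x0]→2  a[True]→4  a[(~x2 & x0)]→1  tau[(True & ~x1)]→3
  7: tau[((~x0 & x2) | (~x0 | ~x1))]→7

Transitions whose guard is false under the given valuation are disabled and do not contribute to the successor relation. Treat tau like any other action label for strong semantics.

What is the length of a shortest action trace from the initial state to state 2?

Layered search for 2:
  L0 = {0}
  L1 = {3}
  L2 = {4}
  L3 = {1}
  L4 = {5,7}
  L5 = {6}
  L6 = {2}
depth(2)=6, e.g. tau·tau·tau·tau·tau·tau

Answer: 6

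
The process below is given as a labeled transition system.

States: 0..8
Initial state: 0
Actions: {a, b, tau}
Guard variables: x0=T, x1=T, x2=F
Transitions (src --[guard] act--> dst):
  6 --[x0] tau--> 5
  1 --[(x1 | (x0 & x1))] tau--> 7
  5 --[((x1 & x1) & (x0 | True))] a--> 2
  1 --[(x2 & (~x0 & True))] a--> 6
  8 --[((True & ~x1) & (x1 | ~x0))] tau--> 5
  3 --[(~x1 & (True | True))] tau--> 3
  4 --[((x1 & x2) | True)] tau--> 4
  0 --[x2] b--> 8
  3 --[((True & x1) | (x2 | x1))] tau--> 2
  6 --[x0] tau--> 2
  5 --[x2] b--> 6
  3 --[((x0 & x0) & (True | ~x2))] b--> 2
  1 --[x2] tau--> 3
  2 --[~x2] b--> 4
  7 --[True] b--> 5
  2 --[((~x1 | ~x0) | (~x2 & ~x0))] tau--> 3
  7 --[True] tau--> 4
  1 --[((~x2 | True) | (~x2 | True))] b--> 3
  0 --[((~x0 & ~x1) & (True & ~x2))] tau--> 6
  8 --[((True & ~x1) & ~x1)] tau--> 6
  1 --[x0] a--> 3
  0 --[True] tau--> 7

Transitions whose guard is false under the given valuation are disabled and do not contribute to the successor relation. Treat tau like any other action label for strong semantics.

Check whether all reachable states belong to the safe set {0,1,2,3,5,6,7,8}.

Allowed set {0,1,2,3,5,6,7,8}
Reach set: {0,2,4,5,7}
  0: ✓
  2: ✓
  4: outside
  5: ✓
  7: ✓
counterexample path to 4: tau·tau

Answer: INVARIANT VIOLATED at state 4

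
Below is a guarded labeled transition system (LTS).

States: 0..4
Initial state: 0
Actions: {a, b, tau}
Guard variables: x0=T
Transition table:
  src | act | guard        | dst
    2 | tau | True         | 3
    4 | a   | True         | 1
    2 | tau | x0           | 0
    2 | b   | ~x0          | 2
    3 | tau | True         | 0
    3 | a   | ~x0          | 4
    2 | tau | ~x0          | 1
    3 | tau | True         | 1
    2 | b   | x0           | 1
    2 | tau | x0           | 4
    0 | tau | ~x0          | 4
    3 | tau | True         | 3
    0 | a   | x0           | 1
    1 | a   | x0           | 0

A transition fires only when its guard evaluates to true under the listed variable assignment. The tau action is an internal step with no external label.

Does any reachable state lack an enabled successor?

Reach set: {0,1}
  0: a→1  [1 exit(s)]
  1: a→0  [1 exit(s)]

Answer: DEADLOCK-FREE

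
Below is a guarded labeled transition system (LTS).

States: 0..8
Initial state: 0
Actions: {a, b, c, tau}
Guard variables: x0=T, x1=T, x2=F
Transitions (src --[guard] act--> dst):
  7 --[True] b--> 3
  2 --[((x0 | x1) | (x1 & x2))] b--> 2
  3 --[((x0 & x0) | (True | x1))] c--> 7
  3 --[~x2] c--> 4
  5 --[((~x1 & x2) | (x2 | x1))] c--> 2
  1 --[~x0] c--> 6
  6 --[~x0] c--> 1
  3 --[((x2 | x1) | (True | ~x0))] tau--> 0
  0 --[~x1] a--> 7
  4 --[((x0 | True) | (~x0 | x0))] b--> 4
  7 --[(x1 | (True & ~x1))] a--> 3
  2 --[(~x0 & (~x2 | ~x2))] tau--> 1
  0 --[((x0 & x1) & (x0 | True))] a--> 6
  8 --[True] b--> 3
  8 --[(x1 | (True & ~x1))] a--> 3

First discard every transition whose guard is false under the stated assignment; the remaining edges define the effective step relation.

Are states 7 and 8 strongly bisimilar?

Bisimulation quotient by refinement:
  P[0] = {{0,1,2,3,4,5,6,7,8}}
  P[1] = {{0},{1,6},{2,4},{3},{5},{7,8}}
6 equivalence class(es) (converged in 2)
class of 7: {7,8}; class of 8: {7,8}

Answer: BISIMILAR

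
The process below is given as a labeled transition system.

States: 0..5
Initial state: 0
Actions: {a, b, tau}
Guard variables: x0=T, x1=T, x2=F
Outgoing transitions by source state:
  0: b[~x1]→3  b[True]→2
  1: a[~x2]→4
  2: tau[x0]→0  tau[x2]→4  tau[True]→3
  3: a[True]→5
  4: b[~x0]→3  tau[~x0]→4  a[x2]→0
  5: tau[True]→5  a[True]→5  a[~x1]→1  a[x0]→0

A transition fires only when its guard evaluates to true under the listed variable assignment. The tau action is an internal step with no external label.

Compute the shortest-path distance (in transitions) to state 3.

Answer: 2

Working:
BFS to 3:
  Layer 0: {0}
  Layer 1: {2}
  Layer 2: {3}
3 enters at depth 2; path b·tau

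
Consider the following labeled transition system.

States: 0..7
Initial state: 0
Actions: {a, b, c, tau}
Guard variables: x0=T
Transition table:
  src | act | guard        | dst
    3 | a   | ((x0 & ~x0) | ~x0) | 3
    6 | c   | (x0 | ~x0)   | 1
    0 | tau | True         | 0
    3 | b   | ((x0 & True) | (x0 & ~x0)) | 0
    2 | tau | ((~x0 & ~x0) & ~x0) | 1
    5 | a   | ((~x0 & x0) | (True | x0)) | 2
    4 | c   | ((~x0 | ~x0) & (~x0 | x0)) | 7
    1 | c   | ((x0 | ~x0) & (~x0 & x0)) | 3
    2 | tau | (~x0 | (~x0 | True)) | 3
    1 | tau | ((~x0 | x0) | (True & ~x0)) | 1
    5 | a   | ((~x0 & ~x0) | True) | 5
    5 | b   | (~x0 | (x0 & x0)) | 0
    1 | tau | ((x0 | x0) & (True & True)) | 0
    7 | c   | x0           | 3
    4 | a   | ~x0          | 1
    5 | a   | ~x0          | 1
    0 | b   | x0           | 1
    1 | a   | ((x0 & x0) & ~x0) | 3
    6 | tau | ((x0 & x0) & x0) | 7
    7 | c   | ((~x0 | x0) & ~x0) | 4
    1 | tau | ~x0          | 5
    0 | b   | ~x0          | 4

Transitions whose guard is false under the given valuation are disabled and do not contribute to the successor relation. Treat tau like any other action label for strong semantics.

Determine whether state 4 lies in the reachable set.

Answer: UNREACHABLE

Analysis:
After dropping false guards: 12 live edges.
Layer 0: {0}
Layer 1: {1}  now seen {0,1}
R = {0,1}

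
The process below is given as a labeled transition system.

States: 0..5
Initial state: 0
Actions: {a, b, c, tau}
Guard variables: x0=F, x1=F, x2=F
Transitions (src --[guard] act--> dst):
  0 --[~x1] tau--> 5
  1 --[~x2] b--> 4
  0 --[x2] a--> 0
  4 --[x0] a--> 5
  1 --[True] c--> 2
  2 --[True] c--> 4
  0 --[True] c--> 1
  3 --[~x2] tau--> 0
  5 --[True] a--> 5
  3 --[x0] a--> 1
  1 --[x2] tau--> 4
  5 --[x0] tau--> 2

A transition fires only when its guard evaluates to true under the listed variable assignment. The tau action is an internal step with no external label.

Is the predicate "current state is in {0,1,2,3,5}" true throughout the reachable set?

Inv-set: {0,1,2,3,5}
Reach set: {0,1,2,4,5}
  0: ok
  1: ok
  2: ok
  4: outside
  5: ok
witness against invariant: c·b → 4

Answer: INVARIANT VIOLATED at state 4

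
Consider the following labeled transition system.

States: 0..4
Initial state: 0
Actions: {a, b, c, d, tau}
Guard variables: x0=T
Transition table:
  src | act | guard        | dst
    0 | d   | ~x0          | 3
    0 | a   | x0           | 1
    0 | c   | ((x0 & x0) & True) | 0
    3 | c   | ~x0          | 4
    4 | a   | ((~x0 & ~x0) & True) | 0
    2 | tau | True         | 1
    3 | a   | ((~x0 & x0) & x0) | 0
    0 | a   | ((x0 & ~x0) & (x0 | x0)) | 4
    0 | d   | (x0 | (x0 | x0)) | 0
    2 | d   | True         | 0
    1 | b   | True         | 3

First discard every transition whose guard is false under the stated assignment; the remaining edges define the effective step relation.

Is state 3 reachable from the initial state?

Answer: REACHABLE

Working:
6 transition(s) survive guard evaluation.
Layer 0: {0}
Layer 1: {1}  cumulative {0,1}
Layer 2: {3}  cumulative {0,1,3}
R = {0,1,3}
witness 3: a·b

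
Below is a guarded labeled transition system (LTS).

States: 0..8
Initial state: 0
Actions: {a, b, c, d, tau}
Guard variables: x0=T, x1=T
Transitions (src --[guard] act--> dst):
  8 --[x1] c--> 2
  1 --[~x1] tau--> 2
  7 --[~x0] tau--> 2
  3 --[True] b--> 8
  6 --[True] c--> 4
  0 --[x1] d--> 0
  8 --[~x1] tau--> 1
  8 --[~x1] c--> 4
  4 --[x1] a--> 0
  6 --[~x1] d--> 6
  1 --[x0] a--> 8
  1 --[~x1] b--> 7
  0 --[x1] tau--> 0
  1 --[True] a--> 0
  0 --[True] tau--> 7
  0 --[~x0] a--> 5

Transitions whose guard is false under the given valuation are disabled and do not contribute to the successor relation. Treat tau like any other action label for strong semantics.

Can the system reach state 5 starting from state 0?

Answer: UNREACHABLE

Working:
After dropping false guards: 9 live edges.
depth 0: {0}
depth 1: {7}  now seen {0,7}
Reachable = {0,7}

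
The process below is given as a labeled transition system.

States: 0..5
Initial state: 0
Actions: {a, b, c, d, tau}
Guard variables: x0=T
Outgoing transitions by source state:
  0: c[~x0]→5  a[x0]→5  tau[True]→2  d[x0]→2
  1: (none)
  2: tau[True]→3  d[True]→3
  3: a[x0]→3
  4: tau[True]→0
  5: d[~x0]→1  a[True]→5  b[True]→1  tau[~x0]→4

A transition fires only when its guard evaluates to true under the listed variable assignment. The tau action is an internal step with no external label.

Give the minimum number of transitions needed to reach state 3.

Answer: 2

Working:
BFS to 3:
  Layer 0: {0}
  Layer 1: {2,5}
  Layer 2: {1,3}
3 enters at depth 2; path d·d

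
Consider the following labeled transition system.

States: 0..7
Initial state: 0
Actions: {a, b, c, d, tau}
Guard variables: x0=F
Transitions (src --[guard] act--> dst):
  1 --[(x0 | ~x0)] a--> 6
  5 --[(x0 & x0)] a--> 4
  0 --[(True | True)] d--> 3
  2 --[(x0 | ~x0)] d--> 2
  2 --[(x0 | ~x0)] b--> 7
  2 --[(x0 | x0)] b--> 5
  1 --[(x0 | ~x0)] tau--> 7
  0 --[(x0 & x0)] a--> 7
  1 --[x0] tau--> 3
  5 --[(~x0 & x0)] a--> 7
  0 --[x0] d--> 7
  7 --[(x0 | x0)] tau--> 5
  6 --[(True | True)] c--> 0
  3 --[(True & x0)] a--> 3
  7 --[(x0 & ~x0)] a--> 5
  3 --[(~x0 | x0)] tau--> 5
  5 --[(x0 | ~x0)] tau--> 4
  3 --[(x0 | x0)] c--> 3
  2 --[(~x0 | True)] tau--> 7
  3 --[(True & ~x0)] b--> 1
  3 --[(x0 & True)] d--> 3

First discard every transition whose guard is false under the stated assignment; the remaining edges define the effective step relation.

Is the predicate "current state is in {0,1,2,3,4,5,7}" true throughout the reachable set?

Safe = {0,1,2,3,4,5,7}
Reachable = {0,1,3,4,5,6,7}
  0: safe
  1: safe
  3: safe
  4: safe
  5: safe
  6: ✗ unsafe
  7: safe
witness against invariant: d·b·a → 6

Answer: INVARIANT VIOLATED at state 6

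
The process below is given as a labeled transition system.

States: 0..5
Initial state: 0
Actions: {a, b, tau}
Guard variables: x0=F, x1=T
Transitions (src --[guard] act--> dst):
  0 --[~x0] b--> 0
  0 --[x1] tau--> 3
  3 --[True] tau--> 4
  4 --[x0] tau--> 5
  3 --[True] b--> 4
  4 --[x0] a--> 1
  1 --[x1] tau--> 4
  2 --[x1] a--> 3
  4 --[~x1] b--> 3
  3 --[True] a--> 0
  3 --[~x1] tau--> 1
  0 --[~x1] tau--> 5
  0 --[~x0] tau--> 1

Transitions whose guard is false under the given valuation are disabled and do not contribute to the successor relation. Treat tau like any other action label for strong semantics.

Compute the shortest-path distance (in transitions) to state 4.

Answer: 2

Working:
BFS to 4:
  Layer 0: {0}
  Layer 1: {1,3}
  Layer 2: {4}
depth(4)=2, e.g. tau·tau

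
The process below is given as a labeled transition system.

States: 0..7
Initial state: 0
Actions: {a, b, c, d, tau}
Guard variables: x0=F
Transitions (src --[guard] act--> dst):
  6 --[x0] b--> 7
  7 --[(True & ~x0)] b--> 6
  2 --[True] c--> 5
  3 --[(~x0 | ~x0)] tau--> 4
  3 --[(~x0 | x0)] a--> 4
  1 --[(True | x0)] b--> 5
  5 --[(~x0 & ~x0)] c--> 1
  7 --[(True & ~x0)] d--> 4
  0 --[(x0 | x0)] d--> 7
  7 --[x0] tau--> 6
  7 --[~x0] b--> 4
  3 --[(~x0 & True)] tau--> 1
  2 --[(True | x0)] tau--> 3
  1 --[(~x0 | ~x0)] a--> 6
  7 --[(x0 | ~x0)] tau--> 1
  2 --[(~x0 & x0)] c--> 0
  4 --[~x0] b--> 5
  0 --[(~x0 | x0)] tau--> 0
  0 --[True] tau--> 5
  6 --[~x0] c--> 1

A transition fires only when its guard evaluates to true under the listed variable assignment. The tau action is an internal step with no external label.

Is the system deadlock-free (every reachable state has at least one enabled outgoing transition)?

R = {0,1,5,6}
  0: tau→0  tau→5  [deg 2]
  1: a→6  b→5  [deg 2]
  5: c→1  [deg 1]
  6: c→1  [deg 1]

Answer: DEADLOCK-FREE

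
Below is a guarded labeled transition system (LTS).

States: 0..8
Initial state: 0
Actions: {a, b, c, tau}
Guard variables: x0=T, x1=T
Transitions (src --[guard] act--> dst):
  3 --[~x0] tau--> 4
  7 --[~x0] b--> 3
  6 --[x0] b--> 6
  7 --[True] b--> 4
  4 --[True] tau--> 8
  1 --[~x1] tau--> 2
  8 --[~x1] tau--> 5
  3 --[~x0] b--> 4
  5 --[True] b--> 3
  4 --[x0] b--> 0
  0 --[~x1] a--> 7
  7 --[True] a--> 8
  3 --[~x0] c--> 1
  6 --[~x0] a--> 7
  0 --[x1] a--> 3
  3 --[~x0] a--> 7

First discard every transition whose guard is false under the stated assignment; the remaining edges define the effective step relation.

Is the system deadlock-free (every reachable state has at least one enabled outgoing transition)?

Reach set: {0,3}
  0: a→3  [1 exit(s)]
  3: ∅  [deadlock]
witness 3: a

Answer: DEADLOCK at state 3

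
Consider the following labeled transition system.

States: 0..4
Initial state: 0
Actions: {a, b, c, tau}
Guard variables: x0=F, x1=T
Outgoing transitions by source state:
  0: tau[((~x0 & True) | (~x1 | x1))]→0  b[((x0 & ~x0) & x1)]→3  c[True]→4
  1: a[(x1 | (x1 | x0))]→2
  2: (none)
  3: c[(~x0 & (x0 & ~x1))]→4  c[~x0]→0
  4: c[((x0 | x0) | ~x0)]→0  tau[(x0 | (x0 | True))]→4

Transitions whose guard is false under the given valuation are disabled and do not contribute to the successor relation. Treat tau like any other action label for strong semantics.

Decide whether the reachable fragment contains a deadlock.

Reach set: {0,4}
  0: c→4  tau→0  [deg 2]
  4: c→0  tau→4  [deg 2]

Answer: DEADLOCK-FREE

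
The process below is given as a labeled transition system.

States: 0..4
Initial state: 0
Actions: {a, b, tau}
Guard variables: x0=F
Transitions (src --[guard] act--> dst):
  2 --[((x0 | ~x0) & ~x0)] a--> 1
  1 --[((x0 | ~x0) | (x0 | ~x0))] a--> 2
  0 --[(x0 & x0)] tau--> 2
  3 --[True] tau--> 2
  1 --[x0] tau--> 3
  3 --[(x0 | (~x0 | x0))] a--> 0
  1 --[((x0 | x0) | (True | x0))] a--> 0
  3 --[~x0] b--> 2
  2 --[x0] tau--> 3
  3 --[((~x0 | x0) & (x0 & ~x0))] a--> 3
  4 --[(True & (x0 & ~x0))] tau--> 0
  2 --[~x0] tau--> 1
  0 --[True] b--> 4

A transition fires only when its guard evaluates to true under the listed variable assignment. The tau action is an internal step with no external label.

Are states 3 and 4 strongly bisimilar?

Answer: NOT BISIMILAR

Analysis:
Bisimulation quotient by refinement:
  round 0: {{0,1,2,3,4}}
  round 1: {{0},{1},{2},{3},{4}}
stable after 2 split(s): 5 block(s)
[3]={3}  [4]={4}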